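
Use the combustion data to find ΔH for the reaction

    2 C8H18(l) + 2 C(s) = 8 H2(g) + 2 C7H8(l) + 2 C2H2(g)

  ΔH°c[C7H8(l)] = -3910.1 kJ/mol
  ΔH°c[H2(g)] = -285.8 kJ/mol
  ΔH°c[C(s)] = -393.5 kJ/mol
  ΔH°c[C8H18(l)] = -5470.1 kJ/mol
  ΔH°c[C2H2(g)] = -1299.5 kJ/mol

Using ΔH = Σ nΔHc°(reactants) − Σ nΔHc°(products):
= [2·(-5470.1) + 2·(-393.5)] − [8·(-285.8) + 2·(-3910.1) + 2·(-1299.5)]
= 978.4 kJ/mol

ΔH = 978.4 kJ/mol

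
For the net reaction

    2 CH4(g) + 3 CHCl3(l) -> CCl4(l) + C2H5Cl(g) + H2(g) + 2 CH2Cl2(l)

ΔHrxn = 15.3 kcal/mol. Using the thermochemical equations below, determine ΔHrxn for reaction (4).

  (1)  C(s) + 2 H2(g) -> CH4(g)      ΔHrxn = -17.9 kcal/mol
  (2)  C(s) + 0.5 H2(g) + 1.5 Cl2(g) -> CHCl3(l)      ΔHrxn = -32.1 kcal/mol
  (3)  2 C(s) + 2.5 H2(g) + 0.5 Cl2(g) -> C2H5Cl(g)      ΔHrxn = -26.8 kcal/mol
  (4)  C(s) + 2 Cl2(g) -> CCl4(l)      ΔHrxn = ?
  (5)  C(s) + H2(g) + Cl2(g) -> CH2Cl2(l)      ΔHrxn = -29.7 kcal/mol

(1) reversed and × 2: (-2)·(-17.9) = +35.8 kcal/mol
(2) reversed and × 3: (-3)·(-32.1) = +96.3 kcal/mol
(3) as written: -26.8 kcal/mol
(4) as written: contributes x
(5) × 2: (2)·(-29.7) = -59.4 kcal/mol
+15.3 = (+35.8) + (+96.3) + (-26.8) + (-59.4) + x
x = (+15.3 − (+45.9)) / (1) = -30.6 kcal/mol

ΔHrxn = -30.6 kcal/mol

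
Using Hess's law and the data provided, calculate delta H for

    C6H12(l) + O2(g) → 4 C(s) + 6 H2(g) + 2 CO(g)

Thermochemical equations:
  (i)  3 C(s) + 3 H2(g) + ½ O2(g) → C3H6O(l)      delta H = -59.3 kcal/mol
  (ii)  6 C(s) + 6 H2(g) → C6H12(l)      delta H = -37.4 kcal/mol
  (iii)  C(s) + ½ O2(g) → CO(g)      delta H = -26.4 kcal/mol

(i): not needed (C3H6O(l) appears nowhere else).
(ii) reversed (C6H12(l) must end up as a reactant): +37.4 kcal/mol
(iii) × 2 (scale by 2 for the 2 CO(g)): (2)·(-26.4) = -52.8 kcal/mol
Since enthalpy is a state function, delta H = (-1)·(-37.4) + (2)·(-26.4) = -15.4 kcal/mol

delta H = -15.4 kcal/mol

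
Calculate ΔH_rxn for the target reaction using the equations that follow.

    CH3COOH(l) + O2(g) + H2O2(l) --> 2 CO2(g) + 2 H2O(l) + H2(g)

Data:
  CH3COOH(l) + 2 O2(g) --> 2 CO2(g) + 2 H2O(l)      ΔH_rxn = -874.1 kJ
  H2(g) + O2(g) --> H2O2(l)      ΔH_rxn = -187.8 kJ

equation 1 as written: -874.1 kJ
equation 2 reversed: +187.8 kJ
Since enthalpy is a state function, ΔH_rxn = (1)·(-874.1) + (-1)·(-187.8) = -686.3 kJ

ΔH_rxn = -686.3 kJ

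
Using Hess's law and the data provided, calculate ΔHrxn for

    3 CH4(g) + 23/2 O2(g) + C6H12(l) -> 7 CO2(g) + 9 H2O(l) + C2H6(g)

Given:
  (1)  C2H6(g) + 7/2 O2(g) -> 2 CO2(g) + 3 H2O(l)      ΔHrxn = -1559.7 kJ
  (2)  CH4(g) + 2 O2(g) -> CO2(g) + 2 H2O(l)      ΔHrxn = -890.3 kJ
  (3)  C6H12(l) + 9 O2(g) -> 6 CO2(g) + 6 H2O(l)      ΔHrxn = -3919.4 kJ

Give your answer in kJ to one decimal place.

(1) reversed: +1559.7 kJ
(2) × 3: (3)·(-890.3) = -2670.9 kJ
(3) as written: -3919.4 kJ
Combining the equations, ΔHrxn = (-1)·(-1559.7) + (3)·(-890.3) + (1)·(-3919.4) = -5030.6 kJ

ΔHrxn = -5030.6 kJ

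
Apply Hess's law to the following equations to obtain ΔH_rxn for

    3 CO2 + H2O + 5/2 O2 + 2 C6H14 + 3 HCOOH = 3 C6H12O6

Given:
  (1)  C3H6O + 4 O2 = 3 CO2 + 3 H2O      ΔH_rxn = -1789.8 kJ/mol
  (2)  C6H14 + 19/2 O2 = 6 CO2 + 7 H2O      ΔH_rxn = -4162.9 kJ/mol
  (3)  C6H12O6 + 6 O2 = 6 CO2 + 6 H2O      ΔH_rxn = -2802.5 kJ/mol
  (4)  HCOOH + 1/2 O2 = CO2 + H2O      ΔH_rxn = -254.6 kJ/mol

(1): not needed.
(2) × 2: (2)·(-4162.9) = -8325.8 kJ/mol
(3) reversed and × 3: (-3)·(-2802.5) = +8407.5 kJ/mol
(4) × 3: (3)·(-254.6) = -763.8 kJ/mol
Since enthalpy is a state function, ΔH_rxn = (2)·(-4162.9) + (-3)·(-2802.5) + (3)·(-254.6) = -682.1 kJ/mol

ΔH_rxn = -682.1 kJ/mol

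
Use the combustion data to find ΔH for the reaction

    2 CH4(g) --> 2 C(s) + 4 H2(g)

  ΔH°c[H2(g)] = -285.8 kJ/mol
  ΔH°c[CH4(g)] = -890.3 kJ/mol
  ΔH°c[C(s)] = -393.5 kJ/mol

ΔH = 149.6 kJ/mol

Using ΔH = Σ nΔHc°(reactants) − Σ nΔHc°(products):
= [2·(-890.3)] − [2·(-393.5) + 4·(-285.8)]
= 149.6 kJ/mol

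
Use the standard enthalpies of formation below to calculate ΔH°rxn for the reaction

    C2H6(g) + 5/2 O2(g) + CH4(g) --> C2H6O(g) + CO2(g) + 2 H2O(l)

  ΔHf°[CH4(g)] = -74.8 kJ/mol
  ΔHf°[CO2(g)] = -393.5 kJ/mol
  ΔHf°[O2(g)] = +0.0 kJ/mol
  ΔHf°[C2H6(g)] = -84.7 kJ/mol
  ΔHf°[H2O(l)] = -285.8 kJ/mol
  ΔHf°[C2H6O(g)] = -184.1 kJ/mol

Products: 1·(-184.1) + 1·(-393.5) + 2·(-285.8) = -1149.2
Reactants: 1·(-84.7) + 5/2·(+0.0) + 1·(-74.8) = -159.5
ΔH°rxn = (-1149.2) − (-159.5) = -989.7 kJ/mol

ΔH°rxn = -989.7 kJ/mol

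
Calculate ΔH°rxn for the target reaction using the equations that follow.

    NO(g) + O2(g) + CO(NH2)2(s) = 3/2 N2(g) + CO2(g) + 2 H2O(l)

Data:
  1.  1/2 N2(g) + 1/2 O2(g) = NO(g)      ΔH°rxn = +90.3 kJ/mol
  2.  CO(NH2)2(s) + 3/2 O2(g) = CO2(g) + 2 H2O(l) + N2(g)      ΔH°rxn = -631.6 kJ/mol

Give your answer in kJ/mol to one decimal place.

ΔH°rxn = -721.9 kJ/mol

eq. 1 reversed: -90.3 kJ/mol
eq. 2 as written: -631.6 kJ/mol
Combining the equations, ΔH°rxn = (-90.3) + (-631.6) = -721.9 kJ/mol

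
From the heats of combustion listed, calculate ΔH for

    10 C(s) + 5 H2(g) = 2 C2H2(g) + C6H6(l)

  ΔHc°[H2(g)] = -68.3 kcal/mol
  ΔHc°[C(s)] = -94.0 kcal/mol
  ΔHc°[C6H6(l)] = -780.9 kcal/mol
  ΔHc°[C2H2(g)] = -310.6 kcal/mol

ΔH = 120.6 kcal/mol

Using ΔH = Σ nΔHc°(reactants) − Σ nΔHc°(products):
= [10·(-94.0) + 5·(-68.3)] − [2·(-310.6) + 1·(-780.9)]
= 120.6 kcal/mol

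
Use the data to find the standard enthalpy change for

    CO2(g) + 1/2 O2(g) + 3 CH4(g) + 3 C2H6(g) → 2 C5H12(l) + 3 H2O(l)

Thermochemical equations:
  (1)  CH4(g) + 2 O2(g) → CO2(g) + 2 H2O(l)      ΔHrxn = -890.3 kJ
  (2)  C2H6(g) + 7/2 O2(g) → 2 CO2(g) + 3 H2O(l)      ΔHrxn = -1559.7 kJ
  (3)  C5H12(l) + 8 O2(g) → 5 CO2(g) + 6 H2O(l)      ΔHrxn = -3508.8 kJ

(1) × 3: (3)·(-890.3) = -2670.9 kJ
(2) × 3: (3)·(-1559.7) = -4679.1 kJ
(3) reversed and × 2: (-2)·(-3508.8) = +7017.6 kJ
Since enthalpy is a state function, ΔHrxn = (3)·(-890.3) + (3)·(-1559.7) + (-2)·(-3508.8) = -332.4 kJ

ΔHrxn = -332.4 kJ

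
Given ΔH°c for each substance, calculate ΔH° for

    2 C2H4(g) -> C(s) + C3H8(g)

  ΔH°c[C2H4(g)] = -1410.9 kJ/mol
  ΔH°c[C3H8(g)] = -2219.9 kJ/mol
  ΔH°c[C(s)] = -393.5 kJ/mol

ΔH° = -208.4 kJ/mol

Using ΔH = Σ nΔHc°(reactants) − Σ nΔHc°(products):
= [2·(-1410.9)] − [1·(-393.5) + 1·(-2219.9)]
= -208.4 kJ/mol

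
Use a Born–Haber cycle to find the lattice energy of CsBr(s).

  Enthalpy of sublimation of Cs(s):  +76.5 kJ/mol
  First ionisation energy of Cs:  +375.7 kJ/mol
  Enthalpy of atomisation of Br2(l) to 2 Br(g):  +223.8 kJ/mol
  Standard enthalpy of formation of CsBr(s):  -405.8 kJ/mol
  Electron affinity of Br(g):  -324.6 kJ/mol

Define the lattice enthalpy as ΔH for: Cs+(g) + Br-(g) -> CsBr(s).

ΔHf° = 1·ΔHsub + 1·(ΣIE) + 1/2·D(Br2) + 1·EA + U
-405.8 = 1·(+76.5) + 1·(+375.7) + 1/2·(+223.8) + 1·(-324.6) + U
U = -405.8 − (+239.5) = -645.3 kJ/mol

U = -645.3 kJ/mol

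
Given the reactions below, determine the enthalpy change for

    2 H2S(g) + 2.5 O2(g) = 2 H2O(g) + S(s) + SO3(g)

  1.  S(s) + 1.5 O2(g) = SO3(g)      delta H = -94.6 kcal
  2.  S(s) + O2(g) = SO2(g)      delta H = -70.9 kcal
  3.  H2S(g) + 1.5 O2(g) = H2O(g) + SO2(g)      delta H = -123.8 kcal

delta H = -200.4 kcal

eq. 1 as written: -94.6 kcal
eq. 2 reversed and × 2: (-2)·(-70.9) = +141.8 kcal
eq. 3 × 2: (2)·(-123.8) = -247.6 kcal
delta H = (1)·(-94.6) + (-2)·(-70.9) + (2)·(-123.8) = -200.4 kcal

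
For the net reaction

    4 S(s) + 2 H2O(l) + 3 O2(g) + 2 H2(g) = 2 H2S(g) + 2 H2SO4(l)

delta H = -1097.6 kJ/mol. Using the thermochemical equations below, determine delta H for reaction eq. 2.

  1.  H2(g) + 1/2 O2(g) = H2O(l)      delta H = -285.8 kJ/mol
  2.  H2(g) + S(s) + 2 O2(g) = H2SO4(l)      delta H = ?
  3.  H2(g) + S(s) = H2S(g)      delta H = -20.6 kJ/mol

eq. 1 reversed and × 2 (reverse to put H2O(l) on the reactant side; scale by 2 for the 2 H2O(l)): (-2)·(-285.8) = +571.6 kJ/mol
eq. 2 × 2 (scale by 2 for the 2 H2SO4(l)): contributes 2·x
eq. 3 × 2 (scale by 2 for the 2 H2S(g)): (2)·(-20.6) = -41.2 kJ/mol
-1097.6 = (+571.6) + (-41.2) + 2·x
x = (-1097.6 − (+530.4)) / (2) = -814.0 kJ/mol

delta H = -814.0 kJ/mol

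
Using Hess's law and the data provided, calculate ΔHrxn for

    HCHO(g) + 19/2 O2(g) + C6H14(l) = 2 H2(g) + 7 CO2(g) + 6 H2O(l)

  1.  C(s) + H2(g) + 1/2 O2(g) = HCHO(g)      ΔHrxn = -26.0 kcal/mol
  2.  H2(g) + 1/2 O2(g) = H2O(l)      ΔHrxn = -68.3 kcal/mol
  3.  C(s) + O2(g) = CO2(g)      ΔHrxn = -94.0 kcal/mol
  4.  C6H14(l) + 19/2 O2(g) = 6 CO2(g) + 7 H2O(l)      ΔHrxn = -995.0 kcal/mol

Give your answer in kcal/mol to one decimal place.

ΔHrxn = -994.7 kcal/mol

eq. 1 reversed (HCHO(g) must end up as a reactant): +26.0 kcal/mol
eq. 2 reversed: +68.3 kcal/mol
eq. 3 as written: -94.0 kcal/mol
eq. 4 as written (C6H14(l) already on the reactant side): -995.0 kcal/mol
ΔHrxn = (-1)·(-26.0) + (-1)·(-68.3) + (1)·(-94.0) + (1)·(-995.0) = -994.7 kcal/mol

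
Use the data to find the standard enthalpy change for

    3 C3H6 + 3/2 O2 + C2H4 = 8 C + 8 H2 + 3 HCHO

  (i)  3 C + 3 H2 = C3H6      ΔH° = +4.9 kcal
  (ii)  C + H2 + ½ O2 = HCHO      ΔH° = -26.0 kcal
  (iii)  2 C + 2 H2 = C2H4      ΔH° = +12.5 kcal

ΔH° = -105.2 kcal

(i) reversed and × 3 (reverse to put C3H6 on the reactant side; scale by 3 for the 3 C3H6): (-3)·(+4.9) = -14.7 kcal
(ii) × 3 (×3 to match 3 HCHO in the target): (3)·(-26.0) = -78.0 kcal
(iii) reversed (C2H4 must end up as a reactant): -12.5 kcal
ΔH° = (-3)·(+4.9) + (3)·(-26.0) + (-1)·(+12.5) = -105.2 kcal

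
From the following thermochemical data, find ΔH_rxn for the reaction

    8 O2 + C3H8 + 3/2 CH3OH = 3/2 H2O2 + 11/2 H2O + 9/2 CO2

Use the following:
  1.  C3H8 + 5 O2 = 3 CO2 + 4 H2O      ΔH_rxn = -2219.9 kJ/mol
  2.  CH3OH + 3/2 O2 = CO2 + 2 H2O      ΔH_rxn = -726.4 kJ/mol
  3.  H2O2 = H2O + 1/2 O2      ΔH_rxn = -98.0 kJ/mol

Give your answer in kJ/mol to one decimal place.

ΔH_rxn = -3162.5 kJ/mol

eq. 1 as written (C3H8 already on the reactant side): -2219.9 kJ/mol
eq. 2 × 3/2 (×3/2 to match 3/2 CH3OH in the target): (3/2)·(-726.4) = -1089.6 kJ/mol
eq. 3 reversed and × 3/2 (reverse to put H2O2 on the product side; ×3/2 to match 3/2 H2O2 in the target): (-3/2)·(-98.0) = +147.0 kJ/mol
Summing the manipulated equations, ΔH_rxn = (1)·(-2219.9) + (3/2)·(-726.4) + (-3/2)·(-98.0) = -3162.5 kJ/mol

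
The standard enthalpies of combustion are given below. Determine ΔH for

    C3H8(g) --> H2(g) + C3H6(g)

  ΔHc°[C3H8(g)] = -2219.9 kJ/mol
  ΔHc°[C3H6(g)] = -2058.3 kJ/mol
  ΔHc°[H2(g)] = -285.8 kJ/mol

Using ΔH = Σ nΔHc°(reactants) − Σ nΔHc°(products):
= [1·(-2219.9)] − [1·(-285.8) + 1·(-2058.3)]
= 124.2 kJ/mol

ΔH = 124.2 kJ/mol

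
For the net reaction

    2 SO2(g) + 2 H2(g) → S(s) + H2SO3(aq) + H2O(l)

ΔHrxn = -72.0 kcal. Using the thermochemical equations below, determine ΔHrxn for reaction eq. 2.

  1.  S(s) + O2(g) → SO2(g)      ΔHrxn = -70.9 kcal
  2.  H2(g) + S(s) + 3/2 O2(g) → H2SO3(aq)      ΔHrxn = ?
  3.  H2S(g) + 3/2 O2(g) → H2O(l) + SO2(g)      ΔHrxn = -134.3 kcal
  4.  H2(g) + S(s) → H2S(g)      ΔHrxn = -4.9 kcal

ΔHrxn = -145.5 kcal

eq. 1 reversed and × 3: (-3)·(-70.9) = +212.7 kcal
eq. 2 as written: contributes x
eq. 3 as written: -134.3 kcal
eq. 4 as written: -4.9 kcal
-72.0 = (+212.7) + (-134.3) + (-4.9) + x
x = (-72.0 − (+73.5)) / (1) = -145.5 kcal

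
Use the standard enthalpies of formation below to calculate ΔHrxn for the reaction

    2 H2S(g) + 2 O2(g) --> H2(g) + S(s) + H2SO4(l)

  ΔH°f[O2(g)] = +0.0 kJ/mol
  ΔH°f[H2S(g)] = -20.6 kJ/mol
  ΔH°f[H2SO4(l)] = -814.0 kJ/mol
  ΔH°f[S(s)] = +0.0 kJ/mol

ΔHrxn = -772.8 kJ/mol

Products: 1·(+0.0) + 1·(+0.0) + 1·(-814.0) = -814.0
Reactants: 2·(-20.6) + 2·(+0.0) = -41.2
ΔHrxn = (-814.0) − (-41.2) = -772.8 kJ/mol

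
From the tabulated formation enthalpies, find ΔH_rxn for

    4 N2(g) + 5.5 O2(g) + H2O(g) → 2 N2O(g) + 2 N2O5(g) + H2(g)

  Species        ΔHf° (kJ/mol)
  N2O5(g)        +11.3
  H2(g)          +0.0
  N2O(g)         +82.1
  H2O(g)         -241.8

ΔH_rxn = 428.6 kJ/mol

Products: 2·(+82.1) + 2·(+11.3) + 1·(+0.0) = +186.8
Reactants: 4·(+0.0) + 11/2·(+0.0) + 1·(-241.8) = -241.8
ΔH_rxn = (+186.8) − (-241.8) = 428.6 kJ/mol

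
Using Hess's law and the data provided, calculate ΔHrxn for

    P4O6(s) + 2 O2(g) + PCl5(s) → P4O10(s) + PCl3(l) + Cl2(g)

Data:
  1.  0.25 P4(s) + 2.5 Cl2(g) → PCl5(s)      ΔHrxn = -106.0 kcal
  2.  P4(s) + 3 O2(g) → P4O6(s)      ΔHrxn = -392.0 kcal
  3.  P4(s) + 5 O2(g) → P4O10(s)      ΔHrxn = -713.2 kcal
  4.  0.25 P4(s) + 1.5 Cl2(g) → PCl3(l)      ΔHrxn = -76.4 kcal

ΔHrxn = -291.6 kcal

eq. 1 reversed (PCl5(s) must end up as a reactant): +106.0 kcal
eq. 2 reversed (P4O6(s) must end up as a reactant): +392.0 kcal
eq. 3 as written (P4O10(s) already on the product side): -713.2 kcal
eq. 4 as written (PCl3(l) already on the product side): -76.4 kcal
ΔHrxn = (-1)·(-106.0) + (-1)·(-392.0) + (1)·(-713.2) + (1)·(-76.4) = -291.6 kcal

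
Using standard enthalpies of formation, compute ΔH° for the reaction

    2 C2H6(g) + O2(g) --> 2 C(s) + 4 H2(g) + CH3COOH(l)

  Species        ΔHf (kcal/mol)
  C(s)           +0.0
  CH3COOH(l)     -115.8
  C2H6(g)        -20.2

ΔH° = -75.4 kcal/mol

Products: 2·(+0.0) + 4·(+0.0) + 1·(-115.8) = -115.8
Reactants: 2·(-20.2) + 1·(+0.0) = -40.4
ΔH° = (-115.8) − (-40.4) = -75.4 kcal/mol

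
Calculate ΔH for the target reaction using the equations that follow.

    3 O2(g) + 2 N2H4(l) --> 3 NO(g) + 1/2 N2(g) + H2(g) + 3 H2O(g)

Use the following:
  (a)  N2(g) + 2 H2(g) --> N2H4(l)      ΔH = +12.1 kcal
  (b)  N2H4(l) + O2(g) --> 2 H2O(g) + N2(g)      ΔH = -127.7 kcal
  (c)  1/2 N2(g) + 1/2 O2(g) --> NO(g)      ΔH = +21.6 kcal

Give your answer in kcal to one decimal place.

ΔH = -132.8 kcal

(a) reversed and × 1/2 (reverse to put H2(g) on the product side; ×1/2 to match 1 H2(g) in the target): (-1/2)·(+12.1) = -6.05 kcal
(b) × 3/2 (scale by 3/2 for the 3 H2O(g)): (3/2)·(-127.7) = -191.55 kcal
(c) × 3 (scale by 3 for the 3 NO(g)): (3)·(+21.6) = +64.8 kcal
Since enthalpy is a state function, ΔH = (-1/2)·(+12.1) + (3/2)·(-127.7) + (3)·(+21.6) = -132.8 kcal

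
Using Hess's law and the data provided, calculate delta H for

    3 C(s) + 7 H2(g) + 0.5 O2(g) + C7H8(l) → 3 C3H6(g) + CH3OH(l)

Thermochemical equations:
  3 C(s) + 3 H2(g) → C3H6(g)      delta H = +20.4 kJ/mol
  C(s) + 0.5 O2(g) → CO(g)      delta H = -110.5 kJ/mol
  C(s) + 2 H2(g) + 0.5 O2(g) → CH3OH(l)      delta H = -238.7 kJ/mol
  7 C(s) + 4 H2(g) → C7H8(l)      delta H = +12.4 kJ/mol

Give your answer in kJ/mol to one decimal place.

delta H = -189.9 kJ/mol

equation 1 × 3: (3)·(+20.4) = +61.2 kJ/mol
equation 2: not needed.
equation 3 as written: -238.7 kJ/mol
equation 4 reversed: -12.4 kJ/mol
Summing the manipulated equations, delta H = (+61.2) + (-238.7) + (-12.4) = -189.9 kJ/mol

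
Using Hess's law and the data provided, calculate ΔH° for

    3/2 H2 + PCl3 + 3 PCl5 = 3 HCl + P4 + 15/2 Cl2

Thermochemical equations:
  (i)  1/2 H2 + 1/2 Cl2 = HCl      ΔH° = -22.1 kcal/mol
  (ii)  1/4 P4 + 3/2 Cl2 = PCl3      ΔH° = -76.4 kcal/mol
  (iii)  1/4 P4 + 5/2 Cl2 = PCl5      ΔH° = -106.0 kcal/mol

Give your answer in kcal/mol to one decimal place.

ΔH° = 328.1 kcal/mol

(i) × 3: (3)·(-22.1) = -66.3 kcal/mol
(ii) reversed: +76.4 kcal/mol
(iii) reversed and × 3: (-3)·(-106.0) = +318.0 kcal/mol
ΔH° = (3)·(-22.1) + (-1)·(-76.4) + (-3)·(-106.0) = 328.1 kcal/mol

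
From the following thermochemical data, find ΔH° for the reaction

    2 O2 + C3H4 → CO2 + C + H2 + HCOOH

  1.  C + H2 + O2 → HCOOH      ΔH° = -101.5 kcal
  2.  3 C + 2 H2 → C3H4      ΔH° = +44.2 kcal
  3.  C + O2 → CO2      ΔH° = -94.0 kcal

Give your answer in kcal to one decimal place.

eq. 1 as written (HCOOH already on the product side): -101.5 kcal
eq. 2 reversed (C3H4 must end up as a reactant): -44.2 kcal
eq. 3 as written (CO2 already on the product side): -94.0 kcal
ΔH° = (-101.5) + (-44.2) + (-94.0) = -239.7 kcal

ΔH° = -239.7 kcal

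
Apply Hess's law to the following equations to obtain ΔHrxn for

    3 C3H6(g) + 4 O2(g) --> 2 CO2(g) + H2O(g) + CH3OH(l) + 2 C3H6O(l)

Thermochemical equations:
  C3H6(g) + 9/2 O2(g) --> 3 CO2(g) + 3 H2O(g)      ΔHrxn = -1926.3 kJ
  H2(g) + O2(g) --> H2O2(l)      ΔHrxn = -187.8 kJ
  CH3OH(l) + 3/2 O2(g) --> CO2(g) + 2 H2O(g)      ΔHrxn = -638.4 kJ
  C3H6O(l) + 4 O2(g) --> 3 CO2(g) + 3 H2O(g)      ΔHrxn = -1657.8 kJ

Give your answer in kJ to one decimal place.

ΔHrxn = -1824.9 kJ

equation 1 × 3: (3)·(-1926.3) = -5778.9 kJ
equation 2: not needed.
equation 3 reversed: +638.4 kJ
equation 4 reversed and × 2: (-2)·(-1657.8) = +3315.6 kJ
ΔHrxn = (-5778.9) + (+638.4) + (+3315.6) = -1824.9 kJ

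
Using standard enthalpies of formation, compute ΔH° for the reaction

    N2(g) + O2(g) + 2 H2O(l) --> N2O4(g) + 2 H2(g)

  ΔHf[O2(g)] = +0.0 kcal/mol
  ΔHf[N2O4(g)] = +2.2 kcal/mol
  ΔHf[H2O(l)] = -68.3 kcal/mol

ΔH° = 138.8 kcal/mol

Products: 1·(+2.2) + 2·(+0.0) = +2.2
Reactants: 1·(+0.0) + 1·(+0.0) + 2·(-68.3) = -136.6
ΔH° = (+2.2) − (-136.6) = 138.8 kcal/mol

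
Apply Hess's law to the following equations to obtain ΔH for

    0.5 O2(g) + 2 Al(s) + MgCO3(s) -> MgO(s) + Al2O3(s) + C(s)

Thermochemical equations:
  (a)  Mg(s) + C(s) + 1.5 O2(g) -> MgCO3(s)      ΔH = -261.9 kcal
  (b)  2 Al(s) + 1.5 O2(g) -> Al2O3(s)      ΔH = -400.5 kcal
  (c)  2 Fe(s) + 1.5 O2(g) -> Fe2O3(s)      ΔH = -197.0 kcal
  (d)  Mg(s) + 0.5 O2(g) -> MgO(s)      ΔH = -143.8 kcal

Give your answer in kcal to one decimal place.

(a) reversed (MgCO3(s) must end up as a reactant): +261.9 kcal
(b) as written (Al2O3(s) already on the product side): -400.5 kcal
(c): not needed (Fe2O3(s) appears nowhere else).
(d) as written (MgO(s) already on the product side): -143.8 kcal
ΔH = (-1)·(-261.9) + (1)·(-400.5) + (1)·(-143.8) = -282.4 kcal

ΔH = -282.4 kcal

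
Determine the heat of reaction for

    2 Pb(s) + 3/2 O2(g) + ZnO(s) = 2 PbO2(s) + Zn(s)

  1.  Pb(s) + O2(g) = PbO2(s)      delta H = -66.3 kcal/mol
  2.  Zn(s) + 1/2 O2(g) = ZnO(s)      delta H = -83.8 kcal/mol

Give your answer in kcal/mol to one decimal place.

delta H = -48.8 kcal/mol

eq. 1 × 2: (2)·(-66.3) = -132.6 kcal/mol
eq. 2 reversed: +83.8 kcal/mol
Since enthalpy is a state function, delta H = (2)·(-66.3) + (-1)·(-83.8) = -48.8 kcal/mol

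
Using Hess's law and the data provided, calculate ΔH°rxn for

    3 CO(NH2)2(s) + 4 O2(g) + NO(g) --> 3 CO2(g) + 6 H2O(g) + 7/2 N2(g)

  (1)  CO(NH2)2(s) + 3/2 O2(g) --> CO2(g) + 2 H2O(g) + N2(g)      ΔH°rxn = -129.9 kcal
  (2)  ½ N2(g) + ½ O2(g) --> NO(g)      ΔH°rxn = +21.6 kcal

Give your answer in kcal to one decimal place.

(1) × 3 (×3 to match 3 CO(NH2)2(s) in the target): (3)·(-129.9) = -389.7 kcal
(2) reversed (reverse to put NO(g) on the reactant side): -21.6 kcal
Summing the manipulated equations, ΔH°rxn = (-389.7) + (-21.6) = -411.3 kcal

ΔH°rxn = -411.3 kcal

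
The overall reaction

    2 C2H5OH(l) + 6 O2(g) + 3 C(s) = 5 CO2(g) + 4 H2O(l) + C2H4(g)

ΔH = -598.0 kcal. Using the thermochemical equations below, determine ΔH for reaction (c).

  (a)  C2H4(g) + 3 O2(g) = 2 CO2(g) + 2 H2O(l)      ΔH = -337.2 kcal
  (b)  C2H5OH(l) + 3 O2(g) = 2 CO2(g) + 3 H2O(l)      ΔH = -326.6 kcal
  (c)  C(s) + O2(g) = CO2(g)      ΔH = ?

ΔH = -94.0 kcal

(a) reversed: +337.2 kcal
(b) × 2: (2)·(-326.6) = -653.2 kcal
(c) × 3: contributes 3·x
-598.0 = (+337.2) + (-653.2) + 3·x
x = (-598.0 − (-316.0)) / (3) = -94.0 kcal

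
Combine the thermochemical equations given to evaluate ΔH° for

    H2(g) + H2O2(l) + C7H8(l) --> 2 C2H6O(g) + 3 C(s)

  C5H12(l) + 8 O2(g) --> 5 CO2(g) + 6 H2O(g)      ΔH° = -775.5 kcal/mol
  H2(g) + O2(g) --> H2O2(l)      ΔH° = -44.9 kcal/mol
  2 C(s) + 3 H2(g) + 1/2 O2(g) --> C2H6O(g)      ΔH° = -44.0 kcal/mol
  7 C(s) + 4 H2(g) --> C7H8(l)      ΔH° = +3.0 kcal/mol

equation 1: not needed (CO2(g) appears nowhere else).
equation 2 reversed (reverse to put H2O2(l) on the reactant side): +44.9 kcal/mol
equation 3 × 2 (scale by 2 for the 2 C2H6O(g)): (2)·(-44.0) = -88.0 kcal/mol
equation 4 reversed (reverse to put C7H8(l) on the reactant side): -3.0 kcal/mol
By Hess's law, ΔH° = (-1)·(-44.9) + (2)·(-44.0) + (-1)·(+3.0) = -46.1 kcal/mol

ΔH° = -46.1 kcal/mol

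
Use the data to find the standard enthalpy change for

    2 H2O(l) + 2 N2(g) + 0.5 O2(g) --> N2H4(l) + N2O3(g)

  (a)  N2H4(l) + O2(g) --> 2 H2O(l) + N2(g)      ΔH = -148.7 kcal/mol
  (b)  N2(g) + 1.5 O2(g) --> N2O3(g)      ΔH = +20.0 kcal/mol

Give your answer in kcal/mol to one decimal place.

ΔH = 168.7 kcal/mol

(a) reversed (reverse to put N2H4(l) on the product side): +148.7 kcal/mol
(b) as written (N2O3(g) already on the product side): +20.0 kcal/mol
By Hess's law, ΔH = (-1)·(-148.7) + (1)·(+20.0) = 168.7 kcal/mol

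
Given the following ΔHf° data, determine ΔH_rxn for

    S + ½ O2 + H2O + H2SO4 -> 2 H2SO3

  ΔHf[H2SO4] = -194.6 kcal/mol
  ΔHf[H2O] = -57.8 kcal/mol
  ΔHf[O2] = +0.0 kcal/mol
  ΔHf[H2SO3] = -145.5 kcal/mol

ΔH_rxn = -38.6 kcal/mol

Products: 2·(-145.5) = -291.0
Reactants: 1·(+0.0) + 1/2·(+0.0) + 1·(-57.8) + 1·(-194.6) = -252.4
ΔH_rxn = (-291.0) − (-252.4) = -38.6 kcal/mol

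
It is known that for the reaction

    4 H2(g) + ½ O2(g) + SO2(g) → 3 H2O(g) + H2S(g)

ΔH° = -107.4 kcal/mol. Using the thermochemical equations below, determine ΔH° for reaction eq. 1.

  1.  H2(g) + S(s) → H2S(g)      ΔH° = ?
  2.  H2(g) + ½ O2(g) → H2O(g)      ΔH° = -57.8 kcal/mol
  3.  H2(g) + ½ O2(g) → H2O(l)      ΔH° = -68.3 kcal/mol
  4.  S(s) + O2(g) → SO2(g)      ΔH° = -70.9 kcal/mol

eq. 1 as written (H2S(g) already on the product side): contributes x
eq. 2 × 3 (scale by 3 for the 3 H2O(g)): (3)·(-57.8) = -173.4 kcal/mol
eq. 3: not needed (H2O(l) appears nowhere else).
eq. 4 reversed (SO2(g) must end up as a reactant): +70.9 kcal/mol
-107.4 = (-173.4) + (+70.9) + x
x = (-107.4 − (-102.5)) / (1) = -4.9 kcal/mol

ΔH° = -4.9 kcal/mol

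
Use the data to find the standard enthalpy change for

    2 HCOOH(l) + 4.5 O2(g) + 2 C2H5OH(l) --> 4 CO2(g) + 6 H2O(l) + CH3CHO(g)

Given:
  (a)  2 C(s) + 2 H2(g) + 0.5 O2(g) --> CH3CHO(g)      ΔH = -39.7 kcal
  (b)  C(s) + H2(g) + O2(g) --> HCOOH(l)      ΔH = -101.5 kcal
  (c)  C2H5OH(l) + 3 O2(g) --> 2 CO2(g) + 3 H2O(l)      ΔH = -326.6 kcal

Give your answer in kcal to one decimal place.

ΔH = -489.9 kcal

(a) as written: -39.7 kcal
(b) reversed and × 2: (-2)·(-101.5) = +203.0 kcal
(c) × 2: (2)·(-326.6) = -653.2 kcal
Combining the equations, ΔH = (1)·(-39.7) + (-2)·(-101.5) + (2)·(-326.6) = -489.9 kcal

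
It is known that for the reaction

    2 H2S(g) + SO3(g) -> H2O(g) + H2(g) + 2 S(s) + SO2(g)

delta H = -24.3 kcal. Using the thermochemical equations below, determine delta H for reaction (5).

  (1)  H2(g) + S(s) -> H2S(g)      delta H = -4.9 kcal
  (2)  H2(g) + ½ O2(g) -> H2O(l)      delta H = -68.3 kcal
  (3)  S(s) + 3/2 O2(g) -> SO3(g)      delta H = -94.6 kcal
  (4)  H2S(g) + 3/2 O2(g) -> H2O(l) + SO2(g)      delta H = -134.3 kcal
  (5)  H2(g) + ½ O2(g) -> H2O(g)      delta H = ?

delta H = -57.8 kcal

(1) reversed: +4.9 kcal
(2) reversed: +68.3 kcal
(3) reversed (SO3(g) must end up as a reactant): +94.6 kcal
(4) as written (SO2(g) already on the product side): -134.3 kcal
(5) as written (H2O(g) already on the product side): contributes x
-24.3 = (+4.9) + (+68.3) + (+94.6) + (-134.3) + x
x = (-24.3 − (+33.5)) / (1) = -57.8 kcal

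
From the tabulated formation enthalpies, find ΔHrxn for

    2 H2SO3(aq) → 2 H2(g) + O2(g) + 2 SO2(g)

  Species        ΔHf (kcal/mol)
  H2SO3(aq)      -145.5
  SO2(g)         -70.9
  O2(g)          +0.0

ΔHrxn = 149.2 kcal/mol

Products: 2·(+0.0) + 1·(+0.0) + 2·(-70.9) = -141.8
Reactants: 2·(-145.5) = -291.0
ΔHrxn = (-141.8) − (-291.0) = 149.2 kcal/mol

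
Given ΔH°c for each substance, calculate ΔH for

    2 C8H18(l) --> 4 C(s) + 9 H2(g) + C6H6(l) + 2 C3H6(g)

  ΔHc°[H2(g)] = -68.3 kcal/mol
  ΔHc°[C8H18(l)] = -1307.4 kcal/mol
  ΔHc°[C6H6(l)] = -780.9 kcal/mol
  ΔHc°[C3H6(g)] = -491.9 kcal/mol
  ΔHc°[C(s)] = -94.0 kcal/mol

ΔH = 140.6 kcal/mol

With combustion enthalpies, reactants minus products:
= [2·(-1307.4)] − [4·(-94.0) + 9·(-68.3) + 1·(-780.9) + 2·(-491.9)]
= 140.6 kcal/mol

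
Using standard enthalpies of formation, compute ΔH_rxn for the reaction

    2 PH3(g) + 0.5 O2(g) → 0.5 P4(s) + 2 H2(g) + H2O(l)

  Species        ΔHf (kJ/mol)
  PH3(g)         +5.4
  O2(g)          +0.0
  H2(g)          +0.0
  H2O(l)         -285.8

ΔH_rxn = -296.6 kJ/mol

Products: 1/2·(+0.0) + 2·(+0.0) + 1·(-285.8) = -285.8
Reactants: 2·(+5.4) + 1/2·(+0.0) = +10.8
ΔH_rxn = (-285.8) − (+10.8) = -296.6 kJ/mol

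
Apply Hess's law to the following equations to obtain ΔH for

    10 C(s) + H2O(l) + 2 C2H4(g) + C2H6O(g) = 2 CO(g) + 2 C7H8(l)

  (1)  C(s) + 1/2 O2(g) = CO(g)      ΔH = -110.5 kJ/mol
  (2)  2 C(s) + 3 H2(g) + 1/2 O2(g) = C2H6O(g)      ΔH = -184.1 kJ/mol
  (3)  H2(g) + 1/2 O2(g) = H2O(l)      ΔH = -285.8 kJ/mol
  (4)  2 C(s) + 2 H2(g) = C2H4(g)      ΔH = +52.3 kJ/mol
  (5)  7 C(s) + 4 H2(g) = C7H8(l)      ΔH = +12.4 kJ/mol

(1) × 2: (2)·(-110.5) = -221.0 kJ/mol
(2) reversed: +184.1 kJ/mol
(3) reversed: +285.8 kJ/mol
(4) reversed and × 2: (-2)·(+52.3) = -104.6 kJ/mol
(5) × 2: (2)·(+12.4) = +24.8 kJ/mol
ΔH = (2)·(-110.5) + (-1)·(-184.1) + (-1)·(-285.8) + (-2)·(+52.3) + (2)·(+12.4) = 169.1 kJ/mol

ΔH = 169.1 kJ/mol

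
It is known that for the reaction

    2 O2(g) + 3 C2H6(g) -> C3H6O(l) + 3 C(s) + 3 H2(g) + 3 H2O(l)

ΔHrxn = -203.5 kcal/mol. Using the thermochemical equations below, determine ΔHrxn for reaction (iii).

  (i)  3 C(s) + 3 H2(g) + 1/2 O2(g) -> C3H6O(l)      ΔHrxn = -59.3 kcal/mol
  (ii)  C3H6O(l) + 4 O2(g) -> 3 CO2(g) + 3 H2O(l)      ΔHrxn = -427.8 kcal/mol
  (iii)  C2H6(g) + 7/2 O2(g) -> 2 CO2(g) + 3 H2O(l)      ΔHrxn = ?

(i) reversed (reverse to put C(s) on the product side): +59.3 kcal/mol
(ii) reversed and × 2: (-2)·(-427.8) = +855.6 kcal/mol
(iii) × 3 (scale by 3 for the 3 C2H6(g)): contributes 3·x
-203.5 = (+59.3) + (+855.6) + 3·x
x = (-203.5 − (+914.9)) / (3) = -372.8 kcal/mol

ΔHrxn = -372.8 kcal/mol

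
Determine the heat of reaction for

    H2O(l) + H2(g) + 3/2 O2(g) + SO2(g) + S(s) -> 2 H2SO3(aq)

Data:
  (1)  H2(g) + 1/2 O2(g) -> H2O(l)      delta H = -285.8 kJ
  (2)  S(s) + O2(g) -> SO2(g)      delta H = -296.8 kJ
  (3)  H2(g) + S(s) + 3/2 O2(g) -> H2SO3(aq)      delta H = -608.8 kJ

delta H = -635.0 kJ

(1) reversed: +285.8 kJ
(2) reversed: +296.8 kJ
(3) × 2: (2)·(-608.8) = -1217.6 kJ
Combining the equations, delta H = (-1)·(-285.8) + (-1)·(-296.8) + (2)·(-608.8) = -635.0 kJ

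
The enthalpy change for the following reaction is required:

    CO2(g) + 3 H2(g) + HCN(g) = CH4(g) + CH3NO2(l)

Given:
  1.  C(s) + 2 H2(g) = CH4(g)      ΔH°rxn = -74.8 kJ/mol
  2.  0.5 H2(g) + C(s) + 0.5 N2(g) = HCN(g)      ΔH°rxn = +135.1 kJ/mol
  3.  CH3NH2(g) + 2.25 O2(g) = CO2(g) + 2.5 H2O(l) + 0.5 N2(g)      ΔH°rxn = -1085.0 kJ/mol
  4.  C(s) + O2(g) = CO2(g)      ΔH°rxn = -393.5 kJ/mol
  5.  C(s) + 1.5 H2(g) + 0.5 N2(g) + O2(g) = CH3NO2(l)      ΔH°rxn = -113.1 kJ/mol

eq. 1 as written (CH4(g) already on the product side): -74.8 kJ/mol
eq. 2 reversed (reverse to put HCN(g) on the reactant side): -135.1 kJ/mol
eq. 3: not needed (CH3NH2(g) appears nowhere else).
eq. 4 reversed: +393.5 kJ/mol
eq. 5 as written (CH3NO2(l) already on the product side): -113.1 kJ/mol
Since enthalpy is a state function, ΔH°rxn = (-74.8) + (-135.1) + (+393.5) + (-113.1) = 70.5 kJ/mol

ΔH°rxn = 70.5 kJ/mol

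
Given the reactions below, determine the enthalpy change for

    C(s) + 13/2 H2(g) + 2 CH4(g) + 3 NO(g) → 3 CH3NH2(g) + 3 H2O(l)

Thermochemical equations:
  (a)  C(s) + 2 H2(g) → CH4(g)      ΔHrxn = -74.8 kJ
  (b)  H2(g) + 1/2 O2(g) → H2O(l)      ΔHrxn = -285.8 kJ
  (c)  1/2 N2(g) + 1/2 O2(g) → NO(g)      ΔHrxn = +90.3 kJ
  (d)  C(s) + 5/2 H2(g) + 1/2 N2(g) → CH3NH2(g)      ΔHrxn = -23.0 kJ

ΔHrxn = -1047.7 kJ

(a) reversed and × 2 (CH4(g) must end up as a reactant; scale by 2 for the 2 CH4(g)): (-2)·(-74.8) = +149.6 kJ
(b) × 3 (×3 to match 3 H2O(l) in the target): (3)·(-285.8) = -857.4 kJ
(c) reversed and × 3 (NO(g) must end up as a reactant; scale by 3 for the 3 NO(g)): (-3)·(+90.3) = -270.9 kJ
(d) × 3 (×3 to match 3 CH3NH2(g) in the target): (3)·(-23.0) = -69.0 kJ
ΔHrxn = (+149.6) + (-857.4) + (-270.9) + (-69.0) = -1047.7 kJ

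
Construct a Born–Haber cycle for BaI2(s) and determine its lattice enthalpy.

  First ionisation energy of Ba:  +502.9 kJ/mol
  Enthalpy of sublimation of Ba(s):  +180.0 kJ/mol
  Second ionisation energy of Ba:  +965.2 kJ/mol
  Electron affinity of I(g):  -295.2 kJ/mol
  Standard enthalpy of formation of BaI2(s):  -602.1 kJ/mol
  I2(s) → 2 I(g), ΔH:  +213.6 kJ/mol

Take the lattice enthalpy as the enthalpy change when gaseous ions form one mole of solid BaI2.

ΔHf° = 1·ΔHsub + 1·(ΣIE) + 1·D(I2) + 2·EA + U
-602.1 = 1·(+180.0) + 1·(+1468.1) + 1·(+213.6) + 2·(-295.2) + U
U = -602.1 − (+1271.3) = -1873.4 kJ/mol

U = -1873.4 kJ/mol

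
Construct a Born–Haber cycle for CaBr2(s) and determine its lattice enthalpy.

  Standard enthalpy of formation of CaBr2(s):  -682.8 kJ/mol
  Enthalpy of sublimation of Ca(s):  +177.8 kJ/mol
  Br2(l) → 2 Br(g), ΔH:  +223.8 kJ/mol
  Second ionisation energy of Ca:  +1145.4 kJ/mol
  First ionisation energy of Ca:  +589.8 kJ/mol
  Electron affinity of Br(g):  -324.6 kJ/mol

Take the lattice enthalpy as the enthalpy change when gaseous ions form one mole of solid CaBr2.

ΔHf° = 1·ΔHsub + 1·(ΣIE) + 1·D(Br2) + 2·EA + U
-682.8 = 1·(+177.8) + 1·(+1735.2) + 1·(+223.8) + 2·(-324.6) + U
U = -682.8 − (+1487.6) = -2170.4 kJ/mol

U = -2170.4 kJ/mol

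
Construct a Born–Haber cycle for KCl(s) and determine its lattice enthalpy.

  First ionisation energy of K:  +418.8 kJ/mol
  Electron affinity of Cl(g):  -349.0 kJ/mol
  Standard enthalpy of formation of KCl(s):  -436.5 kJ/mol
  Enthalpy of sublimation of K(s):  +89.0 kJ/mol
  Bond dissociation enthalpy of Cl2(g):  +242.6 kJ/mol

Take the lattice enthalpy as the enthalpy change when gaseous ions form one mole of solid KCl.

U = -716.6 kJ/mol

ΔHf° = 1·ΔHsub + 1·(ΣIE) + 1/2·D(Cl2) + 1·EA + U
-436.5 = 1·(+89.0) + 1·(+418.8) + 1/2·(+242.6) + 1·(-349.0) + U
U = -436.5 − (+280.1) = -716.6 kJ/mol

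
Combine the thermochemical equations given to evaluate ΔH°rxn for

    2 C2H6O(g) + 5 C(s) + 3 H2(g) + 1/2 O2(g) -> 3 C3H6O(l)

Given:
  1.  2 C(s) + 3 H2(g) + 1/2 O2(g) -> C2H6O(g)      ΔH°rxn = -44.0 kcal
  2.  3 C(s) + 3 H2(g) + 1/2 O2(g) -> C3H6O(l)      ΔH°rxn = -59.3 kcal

ΔH°rxn = -89.9 kcal

eq. 1 reversed and × 2: (-2)·(-44.0) = +88.0 kcal
eq. 2 × 3: (3)·(-59.3) = -177.9 kcal
Summing the manipulated equations, ΔH°rxn = (-2)·(-44.0) + (3)·(-59.3) = -89.9 kcal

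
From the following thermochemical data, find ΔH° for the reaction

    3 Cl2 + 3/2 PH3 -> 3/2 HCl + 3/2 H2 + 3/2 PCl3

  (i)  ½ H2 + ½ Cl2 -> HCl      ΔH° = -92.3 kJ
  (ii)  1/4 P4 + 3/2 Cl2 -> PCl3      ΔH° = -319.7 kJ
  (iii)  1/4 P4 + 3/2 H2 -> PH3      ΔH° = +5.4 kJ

(i) × 3/2 (×3/2 to match 3/2 HCl in the target): (3/2)·(-92.3) = -138.45 kJ
(ii) × 3/2 (scale by 3/2 for the 3/2 PCl3): (3/2)·(-319.7) = -479.55 kJ
(iii) reversed and × 3/2 (PH3 must end up as a reactant; scale by 3/2 for the 3/2 PH3): (-3/2)·(+5.4) = -8.1 kJ
ΔH° = (-138.45) + (-479.55) + (-8.1) = -626.1 kJ

ΔH° = -626.1 kJ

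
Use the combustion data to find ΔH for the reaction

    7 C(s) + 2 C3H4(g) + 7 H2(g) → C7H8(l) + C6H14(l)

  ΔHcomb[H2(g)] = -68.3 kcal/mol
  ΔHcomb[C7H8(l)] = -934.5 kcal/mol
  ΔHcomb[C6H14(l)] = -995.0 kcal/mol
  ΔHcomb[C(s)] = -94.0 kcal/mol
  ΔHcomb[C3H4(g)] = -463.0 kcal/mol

ΔH = -132.6 kcal/mol

Using ΔH = Σ nΔHc°(reactants) − Σ nΔHc°(products):
= [7·(-94.0) + 2·(-463.0) + 7·(-68.3)] − [1·(-934.5) + 1·(-995.0)]
= -132.6 kcal/mol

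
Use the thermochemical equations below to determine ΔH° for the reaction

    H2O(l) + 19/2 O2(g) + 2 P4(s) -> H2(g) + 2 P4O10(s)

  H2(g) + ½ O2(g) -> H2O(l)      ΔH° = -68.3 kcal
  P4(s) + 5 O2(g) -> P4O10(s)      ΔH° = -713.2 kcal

ΔH° = -1358.1 kcal

equation 1 reversed: +68.3 kcal
equation 2 × 2: (2)·(-713.2) = -1426.4 kcal
Since enthalpy is a state function, ΔH° = (-1)·(-68.3) + (2)·(-713.2) = -1358.1 kcal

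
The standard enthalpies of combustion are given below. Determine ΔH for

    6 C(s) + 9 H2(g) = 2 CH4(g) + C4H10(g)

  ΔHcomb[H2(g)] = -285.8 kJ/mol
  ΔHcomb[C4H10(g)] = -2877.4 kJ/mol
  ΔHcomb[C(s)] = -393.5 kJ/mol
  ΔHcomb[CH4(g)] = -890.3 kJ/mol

Using ΔH = Σ nΔHc°(reactants) − Σ nΔHc°(products):
= [6·(-393.5) + 9·(-285.8)] − [2·(-890.3) + 1·(-2877.4)]
= -275.2 kJ/mol

ΔH = -275.2 kJ/mol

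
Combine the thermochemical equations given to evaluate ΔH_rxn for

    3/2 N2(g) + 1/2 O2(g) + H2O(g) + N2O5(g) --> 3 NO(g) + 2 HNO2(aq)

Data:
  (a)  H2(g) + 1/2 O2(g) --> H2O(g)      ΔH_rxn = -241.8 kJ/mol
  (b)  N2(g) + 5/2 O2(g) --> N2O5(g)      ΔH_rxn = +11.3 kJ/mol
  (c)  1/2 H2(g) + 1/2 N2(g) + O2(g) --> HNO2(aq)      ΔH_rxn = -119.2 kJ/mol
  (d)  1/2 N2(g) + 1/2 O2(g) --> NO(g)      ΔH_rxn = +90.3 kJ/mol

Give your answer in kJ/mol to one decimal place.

ΔH_rxn = 263.0 kJ/mol

(a) reversed (H2O(g) must end up as a reactant): +241.8 kJ/mol
(b) reversed (reverse to put N2O5(g) on the reactant side): -11.3 kJ/mol
(c) × 2 (scale by 2 for the 2 HNO2(aq)): (2)·(-119.2) = -238.4 kJ/mol
(d) × 3 (×3 to match 3 NO(g) in the target): (3)·(+90.3) = +270.9 kJ/mol
ΔH_rxn = (-1)·(-241.8) + (-1)·(+11.3) + (2)·(-119.2) + (3)·(+90.3) = 263.0 kJ/mol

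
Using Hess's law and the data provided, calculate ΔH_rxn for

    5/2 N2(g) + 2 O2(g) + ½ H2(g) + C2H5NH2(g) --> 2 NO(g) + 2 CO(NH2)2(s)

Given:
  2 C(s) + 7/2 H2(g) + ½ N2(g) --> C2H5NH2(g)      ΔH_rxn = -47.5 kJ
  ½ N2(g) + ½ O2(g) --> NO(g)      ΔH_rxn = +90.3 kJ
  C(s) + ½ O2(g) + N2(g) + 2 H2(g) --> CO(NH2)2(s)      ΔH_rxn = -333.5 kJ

equation 1 reversed (reverse to put C2H5NH2(g) on the reactant side): +47.5 kJ
equation 2 × 2 (scale by 2 for the 2 NO(g)): (2)·(+90.3) = +180.6 kJ
equation 3 × 2 (scale by 2 for the 2 CO(NH2)2(s)): (2)·(-333.5) = -667.0 kJ
By Hess's law, ΔH_rxn = (+47.5) + (+180.6) + (-667.0) = -438.9 kJ

ΔH_rxn = -438.9 kJ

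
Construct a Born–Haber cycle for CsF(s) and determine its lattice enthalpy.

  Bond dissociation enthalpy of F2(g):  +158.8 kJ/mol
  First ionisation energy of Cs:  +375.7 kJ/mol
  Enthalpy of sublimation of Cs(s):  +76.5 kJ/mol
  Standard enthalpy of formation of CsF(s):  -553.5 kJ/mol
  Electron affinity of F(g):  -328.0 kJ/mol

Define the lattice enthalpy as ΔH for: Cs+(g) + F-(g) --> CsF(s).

ΔHf° = 1·ΔHsub + 1·(ΣIE) + 1/2·D(F2) + 1·EA + U
-553.5 = 1·(+76.5) + 1·(+375.7) + 1/2·(+158.8) + 1·(-328.0) + U
U = -553.5 − (+203.6) = -757.1 kJ/mol

U = -757.1 kJ/mol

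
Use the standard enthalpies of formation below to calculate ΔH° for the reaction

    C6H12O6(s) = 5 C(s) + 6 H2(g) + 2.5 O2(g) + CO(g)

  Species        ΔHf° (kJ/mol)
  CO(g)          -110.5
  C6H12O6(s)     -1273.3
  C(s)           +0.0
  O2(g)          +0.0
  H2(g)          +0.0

ΔH°rxn = Σ nΔHf°(products) − Σ nΔHf°(reactants).
Products: 5·(+0.0) + 6·(+0.0) + 5/2·(+0.0) + 1·(-110.5) = -110.5
Reactants: 1·(-1273.3) = -1273.3
ΔH° = (-110.5) − (-1273.3) = 1162.8 kJ/mol

ΔH° = 1162.8 kJ/mol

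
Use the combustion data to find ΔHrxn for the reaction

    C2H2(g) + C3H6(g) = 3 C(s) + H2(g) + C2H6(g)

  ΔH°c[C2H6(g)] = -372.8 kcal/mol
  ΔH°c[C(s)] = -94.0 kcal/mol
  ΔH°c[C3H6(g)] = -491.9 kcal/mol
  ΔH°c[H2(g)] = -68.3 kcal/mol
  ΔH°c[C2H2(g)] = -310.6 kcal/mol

Using ΔH = Σ nΔHc°(reactants) − Σ nΔHc°(products):
= [1·(-310.6) + 1·(-491.9)] − [3·(-94.0) + 1·(-68.3) + 1·(-372.8)]
= -79.4 kcal/mol

ΔHrxn = -79.4 kcal/mol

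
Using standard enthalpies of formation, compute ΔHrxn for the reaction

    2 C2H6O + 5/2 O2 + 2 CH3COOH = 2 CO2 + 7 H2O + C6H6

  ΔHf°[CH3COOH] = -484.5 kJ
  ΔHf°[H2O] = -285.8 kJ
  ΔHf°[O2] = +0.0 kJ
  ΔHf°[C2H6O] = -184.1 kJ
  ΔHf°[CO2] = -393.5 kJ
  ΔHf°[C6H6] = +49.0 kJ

ΔHrxn = -1401.4 kJ

ΔH°rxn = Σ nΔHf°(products) − Σ nΔHf°(reactants).
Products: 2·(-393.5) + 7·(-285.8) + 1·(+49.0) = -2738.6
Reactants: 2·(-184.1) + 5/2·(+0.0) + 2·(-484.5) = -1337.2
ΔHrxn = (-2738.6) − (-1337.2) = -1401.4 kJ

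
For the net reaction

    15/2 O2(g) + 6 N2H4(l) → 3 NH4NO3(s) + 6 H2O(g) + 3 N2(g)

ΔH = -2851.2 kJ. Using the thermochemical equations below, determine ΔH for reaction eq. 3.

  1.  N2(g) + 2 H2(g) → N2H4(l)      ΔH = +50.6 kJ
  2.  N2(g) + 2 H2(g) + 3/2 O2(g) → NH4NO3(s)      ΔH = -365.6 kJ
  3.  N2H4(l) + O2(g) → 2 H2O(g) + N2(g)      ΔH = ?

ΔH = -534.2 kJ

eq. 1 reversed and × 3: (-3)·(+50.6) = -151.8 kJ
eq. 2 × 3: (3)·(-365.6) = -1096.8 kJ
eq. 3 × 3: contributes 3·x
-2851.2 = (-151.8) + (-1096.8) + 3·x
x = (-2851.2 − (-1248.6)) / (3) = -534.2 kJ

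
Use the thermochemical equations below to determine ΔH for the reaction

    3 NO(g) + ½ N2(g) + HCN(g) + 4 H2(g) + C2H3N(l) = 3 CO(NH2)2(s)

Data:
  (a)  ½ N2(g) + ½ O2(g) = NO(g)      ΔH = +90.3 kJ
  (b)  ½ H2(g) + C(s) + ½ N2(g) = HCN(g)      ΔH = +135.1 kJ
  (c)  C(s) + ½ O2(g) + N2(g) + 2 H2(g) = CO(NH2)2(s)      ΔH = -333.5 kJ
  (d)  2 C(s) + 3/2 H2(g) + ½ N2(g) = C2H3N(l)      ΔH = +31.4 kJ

(a) reversed and × 3 (NO(g) must end up as a reactant; ×3 to match 3 NO(g) in the target): (-3)·(+90.3) = -270.9 kJ
(b) reversed (HCN(g) must end up as a reactant): -135.1 kJ
(c) × 3 (scale by 3 for the 3 CO(NH2)2(s)): (3)·(-333.5) = -1000.5 kJ
(d) reversed (reverse to put C2H3N(l) on the reactant side): -31.4 kJ
ΔH = (-3)·(+90.3) + (-1)·(+135.1) + (3)·(-333.5) + (-1)·(+31.4) = -1437.9 kJ

ΔH = -1437.9 kJ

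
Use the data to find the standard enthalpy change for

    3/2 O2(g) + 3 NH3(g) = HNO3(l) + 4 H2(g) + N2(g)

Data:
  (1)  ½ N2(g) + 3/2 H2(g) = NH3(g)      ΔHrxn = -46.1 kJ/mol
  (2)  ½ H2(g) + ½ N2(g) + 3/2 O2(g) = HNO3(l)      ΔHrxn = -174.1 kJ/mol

(1) reversed and × 3 (reverse to put NH3(g) on the reactant side; ×3 to match 3 NH3(g) in the target): (-3)·(-46.1) = +138.3 kJ/mol
(2) as written (HNO3(l) already on the product side): -174.1 kJ/mol
Since enthalpy is a state function, ΔHrxn = (-3)·(-46.1) + (1)·(-174.1) = -35.8 kJ/mol

ΔHrxn = -35.8 kJ/mol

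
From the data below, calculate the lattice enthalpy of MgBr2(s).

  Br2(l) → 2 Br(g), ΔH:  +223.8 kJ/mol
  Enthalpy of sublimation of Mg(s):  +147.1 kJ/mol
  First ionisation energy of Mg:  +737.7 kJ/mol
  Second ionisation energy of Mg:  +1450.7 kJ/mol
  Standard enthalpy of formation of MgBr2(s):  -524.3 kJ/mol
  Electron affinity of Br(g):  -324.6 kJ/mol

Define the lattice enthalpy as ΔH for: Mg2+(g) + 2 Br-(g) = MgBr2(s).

U = -2434.4 kJ/mol

ΔHf° = 1·ΔHsub + 1·(ΣIE) + 1·D(Br2) + 2·EA + U
-524.3 = 1·(+147.1) + 1·(+2188.4) + 1·(+223.8) + 2·(-324.6) + U
U = -524.3 − (+1910.1) = -2434.4 kJ/mol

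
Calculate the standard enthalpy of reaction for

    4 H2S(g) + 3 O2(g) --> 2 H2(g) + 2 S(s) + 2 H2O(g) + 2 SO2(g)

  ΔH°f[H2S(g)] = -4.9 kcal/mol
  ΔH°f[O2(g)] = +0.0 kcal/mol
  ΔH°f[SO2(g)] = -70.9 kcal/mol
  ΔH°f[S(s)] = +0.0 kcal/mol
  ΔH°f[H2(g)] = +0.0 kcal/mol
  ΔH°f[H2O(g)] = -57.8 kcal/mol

Products: 2·(+0.0) + 2·(+0.0) + 2·(-57.8) + 2·(-70.9) = -257.4
Reactants: 4·(-4.9) + 3·(+0.0) = -19.6
ΔH°rxn = (-257.4) − (-19.6) = -237.8 kcal/mol

ΔH°rxn = -237.8 kcal/mol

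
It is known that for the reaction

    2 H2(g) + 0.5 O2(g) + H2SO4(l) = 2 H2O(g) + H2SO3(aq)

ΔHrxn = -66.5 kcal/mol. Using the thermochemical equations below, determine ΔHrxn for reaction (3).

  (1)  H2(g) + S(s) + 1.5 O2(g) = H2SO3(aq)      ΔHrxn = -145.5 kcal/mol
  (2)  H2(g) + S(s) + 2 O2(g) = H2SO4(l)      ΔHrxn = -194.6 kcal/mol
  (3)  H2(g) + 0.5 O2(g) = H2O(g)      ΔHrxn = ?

ΔHrxn = -57.8 kcal/mol

(1) as written: -145.5 kcal/mol
(2) reversed: +194.6 kcal/mol
(3) × 2: contributes 2·x
-66.5 = (-145.5) + (+194.6) + 2·x
x = (-66.5 − (+49.1)) / (2) = -57.8 kcal/mol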